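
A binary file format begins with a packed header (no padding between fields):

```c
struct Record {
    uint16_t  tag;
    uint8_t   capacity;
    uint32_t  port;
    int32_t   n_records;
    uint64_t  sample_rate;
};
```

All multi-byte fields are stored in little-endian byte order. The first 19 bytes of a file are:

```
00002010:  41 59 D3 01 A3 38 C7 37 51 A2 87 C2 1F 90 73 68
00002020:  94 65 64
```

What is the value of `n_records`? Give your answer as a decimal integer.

`n_records` follows `tag` (2 B), `capacity` (1 B), `port` (4 B), so it starts at offset 2 + 1 + 4 = 7 and occupies 4 bytes.
Bytes at offsets 7..10: 37 51 A2 87.
Little-endian: lowest address holds the least-significant byte.
Reassemble most-significant byte first: 87 A2 51 37 → 0x87A25137.
Top bit is set, so as a signed 32-bit value this is 0x87A25137 − 2^32 = -2019405513.

-2019405513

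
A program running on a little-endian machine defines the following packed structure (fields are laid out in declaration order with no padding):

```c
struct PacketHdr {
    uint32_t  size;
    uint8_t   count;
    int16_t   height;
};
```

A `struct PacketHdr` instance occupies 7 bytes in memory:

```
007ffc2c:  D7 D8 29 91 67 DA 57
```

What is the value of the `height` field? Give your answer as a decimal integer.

`height` follows `size` (4 B), `count` (1 B), so it starts at offset 4 + 1 = 5 and occupies 2 bytes.
Bytes at offsets 5..6: DA 57.
In little-endian order the low byte comes first in memory.
Reassemble most-significant byte first: 57 DA → 0x57DA.
0x57DA = 22490.

22490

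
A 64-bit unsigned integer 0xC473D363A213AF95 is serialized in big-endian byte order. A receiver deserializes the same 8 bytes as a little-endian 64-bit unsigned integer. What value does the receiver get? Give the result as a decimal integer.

Stored big-endian, the bytes at ascending addresses are C4 73 D3 63 A2 13 AF 95.
Read back as little-endian, the first byte is least significant, giving 0x95AF13A263D373C4.
0x95AF13A263D373C4 = 10785861220756059076.

10785861220756059076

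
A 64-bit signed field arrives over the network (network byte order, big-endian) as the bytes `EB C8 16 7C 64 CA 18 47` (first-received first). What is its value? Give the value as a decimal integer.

Big-endian stores the most-significant byte at the lowest address.
The bytes are already most-significant first: 0xEBC8167C64CA1847.
Top bit is set, so as a signed 64-bit value this is 0xEBC8167C64CA1847 − 2^64 = -1456889755931633593.

-1456889755931633593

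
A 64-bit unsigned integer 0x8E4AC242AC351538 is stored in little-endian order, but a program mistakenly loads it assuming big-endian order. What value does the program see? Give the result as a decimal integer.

4041195254605564558

Stored little-endian, the bytes at ascending addresses are 38 15 35 AC 42 C2 4A 8E.
Read back as big-endian, the last byte is least significant, giving 0x381535AC42C24A8E.
0x381535AC42C24A8E = 4041195254605564558.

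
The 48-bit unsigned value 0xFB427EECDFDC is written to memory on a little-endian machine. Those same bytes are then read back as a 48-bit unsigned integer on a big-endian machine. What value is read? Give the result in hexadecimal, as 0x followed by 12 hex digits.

Stored little-endian, the bytes at ascending addresses are DC DF EC 7E 42 FB.
Read back as big-endian, the last byte is least significant, giving 0xDCDFEC7E42FB.

0xDCDFEC7E42FB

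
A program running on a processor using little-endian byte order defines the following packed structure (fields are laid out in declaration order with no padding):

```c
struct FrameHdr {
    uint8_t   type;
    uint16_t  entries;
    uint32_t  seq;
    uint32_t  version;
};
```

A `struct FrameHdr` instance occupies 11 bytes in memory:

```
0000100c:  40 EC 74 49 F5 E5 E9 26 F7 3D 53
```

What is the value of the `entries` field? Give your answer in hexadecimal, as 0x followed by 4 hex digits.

`entries` follows `type` (1 byte), so it starts at byte offset 1 and occupies 2 bytes.
Bytes at offsets 1..2: EC 74.
Little-endian: lowest address holds the least-significant byte.
Reassemble most-significant byte first: 74 EC → 0x74EC.

0x74EC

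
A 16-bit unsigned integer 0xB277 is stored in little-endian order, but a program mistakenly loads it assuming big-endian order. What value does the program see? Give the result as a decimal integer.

Stored little-endian, the bytes at ascending addresses are 77 B2.
Read back as big-endian, the last byte is least significant, giving 0x77B2.
0x77B2 = 30642.

30642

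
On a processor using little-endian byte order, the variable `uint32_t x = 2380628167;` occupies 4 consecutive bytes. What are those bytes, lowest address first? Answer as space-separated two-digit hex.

2380628167 in hexadecimal, padded to 32 bits, is 0x8DE580C7.
Split into bytes (most-significant first): 8D E5 80 C7.
Little-endian: lowest address holds the least-significant byte.
So at ascending addresses the bytes are C7 80 E5 8D.

C7 80 E5 8D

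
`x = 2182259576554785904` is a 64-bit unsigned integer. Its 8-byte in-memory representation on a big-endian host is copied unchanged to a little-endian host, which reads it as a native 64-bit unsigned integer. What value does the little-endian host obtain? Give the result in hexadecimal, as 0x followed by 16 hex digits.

2182259576554785904 in 64-bit hexadecimal is 0x1E48F185D43E0C70.
Stored big-endian, the bytes at ascending addresses are 1E 48 F1 85 D4 3E 0C 70.
Read back as little-endian, the first byte is least significant, giving 0x700C3ED485F1481E.

0x700C3ED485F1481E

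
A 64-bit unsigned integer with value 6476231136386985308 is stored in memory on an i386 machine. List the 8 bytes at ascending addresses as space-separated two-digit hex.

5C AD AB EF E7 31 E0 59

6476231136386985308 in hexadecimal, padded to 64 bits, is 0x59E031E7EFABAD5C.
Split into bytes (most-significant first): 59 E0 31 E7 EF AB AD 5C.
In little-endian order the low byte comes first in memory.
So at ascending addresses the bytes are 5C AD AB EF E7 31 E0 59.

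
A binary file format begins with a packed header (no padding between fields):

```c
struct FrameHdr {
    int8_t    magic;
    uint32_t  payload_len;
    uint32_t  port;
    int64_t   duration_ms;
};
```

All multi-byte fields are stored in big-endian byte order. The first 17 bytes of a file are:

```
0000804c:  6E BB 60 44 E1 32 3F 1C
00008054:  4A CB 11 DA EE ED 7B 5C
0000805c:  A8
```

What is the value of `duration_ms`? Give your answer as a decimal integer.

`duration_ms` follows `magic` (1 B), `payload_len` (4 B), `port` (4 B), so it starts at offset 1 + 4 + 4 = 9 and occupies 8 bytes.
Bytes at offsets 9..16: CB 11 DA EE ED 7B 5C A8.
Big-endian: lowest address holds the most-significant byte.
The bytes are already most-significant first: 0xCB11DAEEED7B5CA8.
Top bit is set, so as a signed 64-bit value this is 0xCB11DAEEED7B5CA8 − 2^64 = -3814026689684743000.

-3814026689684743000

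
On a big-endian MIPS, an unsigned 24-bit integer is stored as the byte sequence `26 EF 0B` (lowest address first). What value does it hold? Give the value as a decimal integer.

2551563

In big-endian order the high byte comes first in memory.
The bytes are already most-significant first: 0x26EF0B.
0x26EF0B = 2551563.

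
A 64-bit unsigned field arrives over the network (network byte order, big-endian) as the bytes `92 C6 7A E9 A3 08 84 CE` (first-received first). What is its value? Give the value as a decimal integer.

Big-endian: lowest address holds the most-significant byte.
The bytes are already most-significant first: 0x92C67AE9A30884CE.
0x92C67AE9A30884CE = 10576275918807401678.

10576275918807401678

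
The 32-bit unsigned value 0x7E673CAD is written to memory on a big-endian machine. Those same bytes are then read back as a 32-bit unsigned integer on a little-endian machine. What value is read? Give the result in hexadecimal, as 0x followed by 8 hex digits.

Stored big-endian, the bytes at ascending addresses are 7E 67 3C AD.
Read back as little-endian, the first byte is least significant, giving 0xAD3C677E.

0xAD3C677E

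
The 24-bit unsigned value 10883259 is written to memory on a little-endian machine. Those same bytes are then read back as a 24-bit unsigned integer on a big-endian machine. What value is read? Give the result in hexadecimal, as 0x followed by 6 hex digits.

0xBB10A6

10883259 in 24-bit hexadecimal is 0xA610BB.
Stored little-endian, the bytes at ascending addresses are BB 10 A6.
Read back as big-endian, the last byte is least significant, giving 0xBB10A6.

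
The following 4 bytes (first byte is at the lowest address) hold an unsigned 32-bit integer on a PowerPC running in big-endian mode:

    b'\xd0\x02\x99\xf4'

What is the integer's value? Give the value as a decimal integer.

3489831412

Big-endian stores the most-significant byte at the lowest address.
The bytes are already most-significant first: 0xD00299F4.
0xD00299F4 = 3489831412.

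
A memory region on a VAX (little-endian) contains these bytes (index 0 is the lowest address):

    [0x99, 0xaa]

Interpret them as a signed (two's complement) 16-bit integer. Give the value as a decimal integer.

Little-endian stores the least-significant byte at the lowest address.
Reassemble most-significant byte first: AA 99 → 0xAA99.
Top bit is set, so as a signed 16-bit value this is 0xAA99 − 2^16 = -21863.

-21863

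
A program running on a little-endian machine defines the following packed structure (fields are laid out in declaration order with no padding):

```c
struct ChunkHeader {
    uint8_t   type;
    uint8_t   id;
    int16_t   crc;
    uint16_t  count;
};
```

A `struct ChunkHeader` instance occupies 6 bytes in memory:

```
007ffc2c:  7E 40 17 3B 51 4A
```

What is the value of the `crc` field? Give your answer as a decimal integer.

15127

`crc` follows `type` (1 B), `id` (1 B), so it starts at offset 1 + 1 = 2 and occupies 2 bytes.
Bytes at offsets 2..3: 17 3B.
Little-endian stores the least-significant byte at the lowest address.
Reassemble most-significant byte first: 3B 17 → 0x3B17.
0x3B17 = 15127.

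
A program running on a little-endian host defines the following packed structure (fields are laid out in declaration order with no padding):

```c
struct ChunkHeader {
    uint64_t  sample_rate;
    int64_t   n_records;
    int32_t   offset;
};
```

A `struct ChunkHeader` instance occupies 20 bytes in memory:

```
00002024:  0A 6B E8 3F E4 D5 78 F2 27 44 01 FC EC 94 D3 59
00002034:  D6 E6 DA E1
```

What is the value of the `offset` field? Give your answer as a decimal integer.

-505747754

`offset` follows `sample_rate` (8 B), `n_records` (8 B), so it starts at offset 8 + 8 = 16 and occupies 4 bytes.
Bytes at offsets 16..19: D6 E6 DA E1.
Little-endian: lowest address holds the least-significant byte.
Reassemble most-significant byte first: E1 DA E6 D6 → 0xE1DAE6D6.
Top bit is set, so as a signed 32-bit value this is 0xE1DAE6D6 − 2^32 = -505747754.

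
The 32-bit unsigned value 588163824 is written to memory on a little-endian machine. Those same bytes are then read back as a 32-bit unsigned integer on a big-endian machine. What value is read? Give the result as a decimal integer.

588163824 in 32-bit hexadecimal is 0x230EAAF0.
Stored little-endian, the bytes at ascending addresses are F0 AA 0E 23.
Read back as big-endian, the last byte is least significant, giving 0xF0AA0E23.
0xF0AA0E23 = 4037676579.

4037676579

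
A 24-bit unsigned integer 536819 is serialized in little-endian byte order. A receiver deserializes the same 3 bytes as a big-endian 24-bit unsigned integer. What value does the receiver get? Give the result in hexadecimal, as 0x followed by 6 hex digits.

536819 in 24-bit hexadecimal is 0x0830F3.
Stored little-endian, the bytes at ascending addresses are F3 30 08.
Read back as big-endian, the last byte is least significant, giving 0xF33008.

0xF33008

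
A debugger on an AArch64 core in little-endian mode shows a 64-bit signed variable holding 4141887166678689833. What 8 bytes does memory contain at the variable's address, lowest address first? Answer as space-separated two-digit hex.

4141887166678689833 in hexadecimal, padded to 64 bits, is 0x397AF06EF5A1E829.
Split into bytes (most-significant first): 39 7A F0 6E F5 A1 E8 29.
Little-endian: lowest address holds the least-significant byte.
So at ascending addresses the bytes are 29 E8 A1 F5 6E F0 7A 39.

29 E8 A1 F5 6E F0 7A 39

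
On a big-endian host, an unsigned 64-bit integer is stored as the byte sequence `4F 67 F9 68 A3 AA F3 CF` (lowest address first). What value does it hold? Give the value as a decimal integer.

5721816079415309263

In big-endian order the high byte comes first in memory.
The bytes are already most-significant first: 0x4F67F968A3AAF3CF.
0x4F67F968A3AAF3CF = 5721816079415309263.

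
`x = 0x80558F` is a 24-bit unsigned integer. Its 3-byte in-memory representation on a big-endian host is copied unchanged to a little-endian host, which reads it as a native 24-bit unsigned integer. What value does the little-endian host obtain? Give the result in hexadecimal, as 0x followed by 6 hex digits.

Stored big-endian, the bytes at ascending addresses are 80 55 8F.
Read back as little-endian, the first byte is least significant, giving 0x8F5580.

0x8F5580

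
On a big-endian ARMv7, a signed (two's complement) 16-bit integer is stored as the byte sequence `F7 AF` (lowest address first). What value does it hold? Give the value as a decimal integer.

-2129

Big-endian stores the most-significant byte at the lowest address.
The bytes are already most-significant first: 0xF7AF.
Top bit is set, so as a signed 16-bit value this is 0xF7AF − 2^16 = -2129.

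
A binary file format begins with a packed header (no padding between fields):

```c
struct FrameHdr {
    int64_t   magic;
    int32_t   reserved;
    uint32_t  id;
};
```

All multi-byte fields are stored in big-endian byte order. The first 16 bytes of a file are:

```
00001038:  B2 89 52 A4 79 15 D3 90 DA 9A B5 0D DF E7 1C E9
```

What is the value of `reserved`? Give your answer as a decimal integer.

`reserved` follows `magic` (8 bytes), so it starts at byte offset 8 and occupies 4 bytes.
Bytes at offsets 8..11: DA 9A B5 0D.
In big-endian order the high byte comes first in memory.
The bytes are already most-significant first: 0xDA9AB50D.
Top bit is set, so as a signed 32-bit value this is 0xDA9AB50D − 2^32 = -627395315.

-627395315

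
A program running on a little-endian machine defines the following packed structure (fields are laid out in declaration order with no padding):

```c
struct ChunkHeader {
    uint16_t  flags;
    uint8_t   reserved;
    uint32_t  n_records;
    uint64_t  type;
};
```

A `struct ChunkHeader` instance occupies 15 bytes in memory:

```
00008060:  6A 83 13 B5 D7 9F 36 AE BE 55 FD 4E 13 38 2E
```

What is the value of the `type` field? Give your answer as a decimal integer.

3330433154419113646

`type` follows `flags` (2 B), `reserved` (1 B), `n_records` (4 B), so it starts at offset 2 + 1 + 4 = 7 and occupies 8 bytes.
Bytes at offsets 7..14: AE BE 55 FD 4E 13 38 2E.
Little-endian stores the least-significant byte at the lowest address.
Reassemble most-significant byte first: 2E 38 13 4E FD 55 BE AE → 0x2E38134EFD55BEAE.
0x2E38134EFD55BEAE = 3330433154419113646.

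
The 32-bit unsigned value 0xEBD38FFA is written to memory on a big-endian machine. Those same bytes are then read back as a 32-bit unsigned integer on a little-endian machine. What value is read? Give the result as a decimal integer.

4203729899

Stored big-endian, the bytes at ascending addresses are EB D3 8F FA.
Read back as little-endian, the first byte is least significant, giving 0xFA8FD3EB.
0xFA8FD3EB = 4203729899.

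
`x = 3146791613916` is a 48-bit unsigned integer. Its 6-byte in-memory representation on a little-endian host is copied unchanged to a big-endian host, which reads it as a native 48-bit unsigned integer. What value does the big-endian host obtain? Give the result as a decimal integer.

3146791613916 in 48-bit hexadecimal is 0x02DCAB6575DC.
Stored little-endian, the bytes at ascending addresses are DC 75 65 AB DC 02.
Read back as big-endian, the last byte is least significant, giving 0xDC7565ABDC02.
0xDC7565ABDC02 = 242396775046146.

242396775046146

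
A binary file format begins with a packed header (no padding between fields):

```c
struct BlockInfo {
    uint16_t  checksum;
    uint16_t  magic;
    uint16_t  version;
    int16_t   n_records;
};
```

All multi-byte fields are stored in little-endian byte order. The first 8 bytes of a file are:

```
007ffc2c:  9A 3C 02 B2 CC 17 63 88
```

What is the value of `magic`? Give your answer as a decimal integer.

`magic` follows `checksum` (2 bytes), so it starts at byte offset 2 and occupies 2 bytes.
Bytes at offsets 2..3: 02 B2.
Little-endian: lowest address holds the least-significant byte.
Reassemble most-significant byte first: B2 02 → 0xB202.
0xB202 = 45570.

45570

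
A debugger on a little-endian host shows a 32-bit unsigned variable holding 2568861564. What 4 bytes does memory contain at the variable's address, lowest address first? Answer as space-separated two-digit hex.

7C B7 1D 99

2568861564 in hexadecimal, padded to 32 bits, is 0x991DB77C.
Split into bytes (most-significant first): 99 1D B7 7C.
Little-endian stores the least-significant byte at the lowest address.
So at ascending addresses the bytes are 7C B7 1D 99.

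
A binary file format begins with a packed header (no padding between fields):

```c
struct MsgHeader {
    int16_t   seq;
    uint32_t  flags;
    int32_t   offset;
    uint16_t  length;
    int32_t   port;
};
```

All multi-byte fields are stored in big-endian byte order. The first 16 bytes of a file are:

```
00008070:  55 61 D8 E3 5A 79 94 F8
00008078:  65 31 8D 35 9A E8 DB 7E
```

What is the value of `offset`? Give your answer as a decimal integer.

`offset` follows `seq` (2 B), `flags` (4 B), so it starts at offset 2 + 4 = 6 and occupies 4 bytes.
Bytes at offsets 6..9: 94 F8 65 31.
Big-endian: lowest address holds the most-significant byte.
The bytes are already most-significant first: 0x94F86531.
Top bit is set, so as a signed 32-bit value this is 0x94F86531 − 2^32 = -1795660495.

-1795660495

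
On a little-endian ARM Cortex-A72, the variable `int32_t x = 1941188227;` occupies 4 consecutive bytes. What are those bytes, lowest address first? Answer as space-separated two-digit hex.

1941188227 in hexadecimal, padded to 32 bits, is 0x73B42E83.
Split into bytes (most-significant first): 73 B4 2E 83.
Little-endian stores the least-significant byte at the lowest address.
So at ascending addresses the bytes are 83 2E B4 73.

83 2E B4 73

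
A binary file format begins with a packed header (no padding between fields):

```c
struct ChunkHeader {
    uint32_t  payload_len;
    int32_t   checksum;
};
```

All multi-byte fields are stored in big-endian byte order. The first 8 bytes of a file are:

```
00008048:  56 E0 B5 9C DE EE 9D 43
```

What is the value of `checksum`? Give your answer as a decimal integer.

`checksum` follows `payload_len` (4 bytes), so it starts at byte offset 4 and occupies 4 bytes.
Bytes at offsets 4..7: DE EE 9D 43.
Big-endian stores the most-significant byte at the lowest address.
The bytes are already most-significant first: 0xDEEE9D43.
Top bit is set, so as a signed 32-bit value this is 0xDEEE9D43 − 2^32 = -554787517.

-554787517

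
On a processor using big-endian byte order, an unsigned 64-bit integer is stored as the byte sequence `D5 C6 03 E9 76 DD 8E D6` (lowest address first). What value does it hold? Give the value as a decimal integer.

In big-endian order the high byte comes first in memory.
The bytes are already most-significant first: 0xD5C603E976DD8ED6.
0xD5C603E976DD8ED6 = 15404003876723855062.

15404003876723855062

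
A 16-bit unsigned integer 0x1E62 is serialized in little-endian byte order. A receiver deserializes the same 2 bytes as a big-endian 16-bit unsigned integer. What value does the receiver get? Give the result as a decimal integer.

25118

Stored little-endian, the bytes at ascending addresses are 62 1E.
Read back as big-endian, the last byte is least significant, giving 0x621E.
0x621E = 25118.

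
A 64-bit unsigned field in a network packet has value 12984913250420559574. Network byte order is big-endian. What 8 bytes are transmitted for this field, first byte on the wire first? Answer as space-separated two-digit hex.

B4 33 AD CD E2 94 8E D6

12984913250420559574 in hexadecimal, padded to 64 bits, is 0xB433ADCDE2948ED6.
Split into bytes (most-significant first): B4 33 AD CD E2 94 8E D6.
In big-endian order the high byte comes first in memory.
So the memory order matches the most-significant-first order: B4 33 AD CD E2 94 8E D6.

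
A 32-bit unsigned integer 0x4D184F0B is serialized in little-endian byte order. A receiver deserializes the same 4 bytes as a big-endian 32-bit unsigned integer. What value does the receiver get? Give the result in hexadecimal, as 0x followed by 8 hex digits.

0x0B4F184D

Stored little-endian, the bytes at ascending addresses are 0B 4F 18 4D.
Read back as big-endian, the last byte is least significant, giving 0x0B4F184D.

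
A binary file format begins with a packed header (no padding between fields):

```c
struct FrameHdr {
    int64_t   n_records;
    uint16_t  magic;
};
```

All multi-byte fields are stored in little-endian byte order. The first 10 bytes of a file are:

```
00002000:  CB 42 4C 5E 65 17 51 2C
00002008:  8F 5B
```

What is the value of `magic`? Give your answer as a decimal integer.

`magic` follows `n_records` (8 bytes), so it starts at byte offset 8 and occupies 2 bytes.
Bytes at offsets 8..9: 8F 5B.
Little-endian: lowest address holds the least-significant byte.
Reassemble most-significant byte first: 5B 8F → 0x5B8F.
0x5B8F = 23439.

23439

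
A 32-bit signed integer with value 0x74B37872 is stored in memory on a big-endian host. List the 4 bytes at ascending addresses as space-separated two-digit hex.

Split into bytes (most-significant first): 74 B3 78 72.
Big-endian stores the most-significant byte at the lowest address.
So the memory order matches the most-significant-first order: 74 B3 78 72.

74 B3 78 72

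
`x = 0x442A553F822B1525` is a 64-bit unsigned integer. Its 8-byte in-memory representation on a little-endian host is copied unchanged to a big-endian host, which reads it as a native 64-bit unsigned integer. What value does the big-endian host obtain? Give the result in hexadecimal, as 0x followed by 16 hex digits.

0x25152B823F552A44

Stored little-endian, the bytes at ascending addresses are 25 15 2B 82 3F 55 2A 44.
Read back as big-endian, the last byte is least significant, giving 0x25152B823F552A44.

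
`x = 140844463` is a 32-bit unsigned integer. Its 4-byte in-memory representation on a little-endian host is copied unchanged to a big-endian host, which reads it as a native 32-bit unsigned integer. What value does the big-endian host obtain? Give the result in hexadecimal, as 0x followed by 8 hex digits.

140844463 in 32-bit hexadecimal is 0x08651DAF.
Stored little-endian, the bytes at ascending addresses are AF 1D 65 08.
Read back as big-endian, the last byte is least significant, giving 0xAF1D6508.

0xAF1D6508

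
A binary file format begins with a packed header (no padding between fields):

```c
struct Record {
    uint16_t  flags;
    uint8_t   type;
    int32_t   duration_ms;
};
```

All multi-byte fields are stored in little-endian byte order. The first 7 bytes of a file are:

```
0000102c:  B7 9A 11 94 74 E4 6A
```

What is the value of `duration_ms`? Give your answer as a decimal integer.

`duration_ms` follows `flags` (2 B), `type` (1 B), so it starts at offset 2 + 1 = 3 and occupies 4 bytes.
Bytes at offsets 3..6: 94 74 E4 6A.
In little-endian order the low byte comes first in memory.
Reassemble most-significant byte first: 6A E4 74 94 → 0x6AE47494.
0x6AE47494 = 1793356948.

1793356948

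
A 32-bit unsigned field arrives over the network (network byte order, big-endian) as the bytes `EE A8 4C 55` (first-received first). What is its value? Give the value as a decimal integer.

4004006997

In big-endian order the high byte comes first in memory.
The bytes are already most-significant first: 0xEEA84C55.
0xEEA84C55 = 4004006997.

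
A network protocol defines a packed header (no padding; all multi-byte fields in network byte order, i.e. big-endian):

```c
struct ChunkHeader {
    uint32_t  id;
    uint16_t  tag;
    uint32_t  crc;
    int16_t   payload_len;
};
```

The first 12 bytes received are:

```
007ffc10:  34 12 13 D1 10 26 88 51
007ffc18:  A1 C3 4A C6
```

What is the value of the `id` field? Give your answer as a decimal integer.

873599953

`id` is the first field, at byte offset 0, occupying 4 bytes.
Bytes at offsets 0..3: 34 12 13 D1.
In big-endian order the high byte comes first in memory.
The bytes are already most-significant first: 0x341213D1.
0x341213D1 = 873599953.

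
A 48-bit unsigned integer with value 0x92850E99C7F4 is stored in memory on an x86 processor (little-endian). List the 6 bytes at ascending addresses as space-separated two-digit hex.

F4 C7 99 0E 85 92

Split into bytes (most-significant first): 92 85 0E 99 C7 F4.
In little-endian order the low byte comes first in memory.
So at ascending addresses the bytes are F4 C7 99 0E 85 92.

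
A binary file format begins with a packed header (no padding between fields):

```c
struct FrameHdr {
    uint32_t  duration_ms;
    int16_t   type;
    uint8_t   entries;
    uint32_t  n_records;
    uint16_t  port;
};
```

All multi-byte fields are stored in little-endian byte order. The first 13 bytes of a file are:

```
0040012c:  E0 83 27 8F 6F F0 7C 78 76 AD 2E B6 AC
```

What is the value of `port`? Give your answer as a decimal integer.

44214

`port` follows `duration_ms` (4 B), `type` (2 B), `entries` (1 B), `n_records` (4 B), so it starts at offset 4 + 2 + 1 + 4 = 11 and occupies 2 bytes.
Bytes at offsets 11..12: B6 AC.
Little-endian stores the least-significant byte at the lowest address.
Reassemble most-significant byte first: AC B6 → 0xACB6.
0xACB6 = 44214.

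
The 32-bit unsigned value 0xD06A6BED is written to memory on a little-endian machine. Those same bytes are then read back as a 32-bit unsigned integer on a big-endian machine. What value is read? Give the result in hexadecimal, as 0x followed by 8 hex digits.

Stored little-endian, the bytes at ascending addresses are ED 6B 6A D0.
Read back as big-endian, the last byte is least significant, giving 0xED6B6AD0.

0xED6B6AD0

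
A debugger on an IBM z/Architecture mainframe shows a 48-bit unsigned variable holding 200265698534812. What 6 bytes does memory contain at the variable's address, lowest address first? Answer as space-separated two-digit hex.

200265698534812 in hexadecimal, padded to 48 bits, is 0xB623FDD2659C.
Split into bytes (most-significant first): B6 23 FD D2 65 9C.
Big-endian stores the most-significant byte at the lowest address.
So the memory order matches the most-significant-first order: B6 23 FD D2 65 9C.

B6 23 FD D2 65 9C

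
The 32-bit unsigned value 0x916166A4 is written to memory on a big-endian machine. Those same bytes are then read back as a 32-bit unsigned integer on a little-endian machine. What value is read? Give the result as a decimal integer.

2758173073

Stored big-endian, the bytes at ascending addresses are 91 61 66 A4.
Read back as little-endian, the first byte is least significant, giving 0xA4666191.
0xA4666191 = 2758173073.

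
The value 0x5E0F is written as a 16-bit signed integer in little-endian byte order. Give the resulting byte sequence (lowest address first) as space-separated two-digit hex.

0F 5E

Split into bytes (most-significant first): 5E 0F.
Little-endian stores the least-significant byte at the lowest address.
So at ascending addresses the bytes are 0F 5E.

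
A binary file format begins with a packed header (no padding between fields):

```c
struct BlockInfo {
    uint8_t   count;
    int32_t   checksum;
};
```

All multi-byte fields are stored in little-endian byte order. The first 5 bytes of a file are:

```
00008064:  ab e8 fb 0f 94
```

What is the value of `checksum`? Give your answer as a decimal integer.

`checksum` follows `count` (1 byte), so it starts at byte offset 1 and occupies 4 bytes.
Bytes at offsets 1..4: E8 FB 0F 94.
Little-endian stores the least-significant byte at the lowest address.
Reassemble most-significant byte first: 94 0F FB E8 → 0x940FFBE8.
Top bit is set, so as a signed 32-bit value this is 0x940FFBE8 − 2^32 = -1810891800.

-1810891800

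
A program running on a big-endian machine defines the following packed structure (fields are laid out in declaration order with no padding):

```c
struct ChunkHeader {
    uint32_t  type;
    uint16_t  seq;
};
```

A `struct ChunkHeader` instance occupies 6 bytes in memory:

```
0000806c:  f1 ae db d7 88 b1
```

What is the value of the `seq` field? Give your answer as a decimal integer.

`seq` follows `type` (4 bytes), so it starts at byte offset 4 and occupies 2 bytes.
Bytes at offsets 4..5: 88 B1.
Big-endian: lowest address holds the most-significant byte.
The bytes are already most-significant first: 0x88B1.
0x88B1 = 34993.

34993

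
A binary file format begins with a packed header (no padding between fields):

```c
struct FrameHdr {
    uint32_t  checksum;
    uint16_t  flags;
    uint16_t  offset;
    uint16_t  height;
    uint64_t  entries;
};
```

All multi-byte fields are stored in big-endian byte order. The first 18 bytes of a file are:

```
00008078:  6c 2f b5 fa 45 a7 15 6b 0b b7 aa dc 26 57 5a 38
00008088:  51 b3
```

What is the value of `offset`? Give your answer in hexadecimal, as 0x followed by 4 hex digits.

`offset` follows `checksum` (4 B), `flags` (2 B), so it starts at offset 4 + 2 = 6 and occupies 2 bytes.
Bytes at offsets 6..7: 15 6B.
Big-endian stores the most-significant byte at the lowest address.
The bytes are already most-significant first: 0x156B.

0x156B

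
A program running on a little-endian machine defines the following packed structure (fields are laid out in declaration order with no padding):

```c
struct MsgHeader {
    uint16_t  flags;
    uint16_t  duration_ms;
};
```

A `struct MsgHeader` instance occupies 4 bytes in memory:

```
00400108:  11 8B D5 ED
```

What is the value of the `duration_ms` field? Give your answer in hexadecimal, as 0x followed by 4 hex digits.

0xEDD5

`duration_ms` follows `flags` (2 bytes), so it starts at byte offset 2 and occupies 2 bytes.
Bytes at offsets 2..3: D5 ED.
Little-endian stores the least-significant byte at the lowest address.
Reassemble most-significant byte first: ED D5 → 0xEDD5.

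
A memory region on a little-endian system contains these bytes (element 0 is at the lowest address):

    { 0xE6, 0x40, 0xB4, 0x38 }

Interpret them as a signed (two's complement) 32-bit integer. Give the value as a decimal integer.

In little-endian order the low byte comes first in memory.
Reassemble most-significant byte first: 38 B4 40 E6 → 0x38B440E6.
0x38B440E6 = 951337190.

951337190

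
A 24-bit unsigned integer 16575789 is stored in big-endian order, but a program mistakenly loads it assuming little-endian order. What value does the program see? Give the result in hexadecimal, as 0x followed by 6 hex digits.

16575789 in 24-bit hexadecimal is 0xFCED2D.
Stored big-endian, the bytes at ascending addresses are FC ED 2D.
Read back as little-endian, the first byte is least significant, giving 0x2DEDFC.

0x2DEDFC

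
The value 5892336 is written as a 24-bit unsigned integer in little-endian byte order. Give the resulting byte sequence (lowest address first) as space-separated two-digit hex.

F0 E8 59

5892336 in hexadecimal, padded to 24 bits, is 0x59E8F0.
Split into bytes (most-significant first): 59 E8 F0.
Little-endian stores the least-significant byte at the lowest address.
So at ascending addresses the bytes are F0 E8 59.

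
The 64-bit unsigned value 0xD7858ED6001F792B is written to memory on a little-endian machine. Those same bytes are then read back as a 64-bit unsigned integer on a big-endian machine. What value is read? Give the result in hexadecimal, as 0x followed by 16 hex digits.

Stored little-endian, the bytes at ascending addresses are 2B 79 1F 00 D6 8E 85 D7.
Read back as big-endian, the last byte is least significant, giving 0x2B791F00D68E85D7.

0x2B791F00D68E85D7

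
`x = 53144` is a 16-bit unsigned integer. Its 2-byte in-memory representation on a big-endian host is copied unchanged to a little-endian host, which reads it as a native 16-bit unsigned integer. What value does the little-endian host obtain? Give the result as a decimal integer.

39119

53144 in 16-bit hexadecimal is 0xCF98.
Stored big-endian, the bytes at ascending addresses are CF 98.
Read back as little-endian, the first byte is least significant, giving 0x98CF.
0x98CF = 39119.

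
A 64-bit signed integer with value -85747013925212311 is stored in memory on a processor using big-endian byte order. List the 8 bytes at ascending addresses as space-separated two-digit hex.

FE CF 5D 8B 8E 6F EF 69

Two's complement of -85747013925212311 in 64 bits: 85747013925212311 = 0x0130A27471901097; invert → 0xFECF5D8B8E6FEF68; add 1 → 0xFECF5D8B8E6FEF69.
Split into bytes (most-significant first): FE CF 5D 8B 8E 6F EF 69.
Big-endian stores the most-significant byte at the lowest address.
So the memory order matches the most-significant-first order: FE CF 5D 8B 8E 6F EF 69.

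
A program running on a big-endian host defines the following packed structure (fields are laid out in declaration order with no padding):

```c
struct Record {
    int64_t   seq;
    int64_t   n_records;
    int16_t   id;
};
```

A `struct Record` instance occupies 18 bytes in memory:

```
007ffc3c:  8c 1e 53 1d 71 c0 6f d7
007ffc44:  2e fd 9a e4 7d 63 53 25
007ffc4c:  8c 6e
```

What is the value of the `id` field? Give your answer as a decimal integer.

-29586

`id` follows `seq` (8 B), `n_records` (8 B), so it starts at offset 8 + 8 = 16 and occupies 2 bytes.
Bytes at offsets 16..17: 8C 6E.
In big-endian order the high byte comes first in memory.
The bytes are already most-significant first: 0x8C6E.
Top bit is set, so as a signed 16-bit value this is 0x8C6E − 2^16 = -29586.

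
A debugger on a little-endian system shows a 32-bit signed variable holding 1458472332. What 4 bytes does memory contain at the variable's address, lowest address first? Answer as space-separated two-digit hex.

8C 85 EE 56

1458472332 in hexadecimal, padded to 32 bits, is 0x56EE858C.
Split into bytes (most-significant first): 56 EE 85 8C.
Little-endian stores the least-significant byte at the lowest address.
So at ascending addresses the bytes are 8C 85 EE 56.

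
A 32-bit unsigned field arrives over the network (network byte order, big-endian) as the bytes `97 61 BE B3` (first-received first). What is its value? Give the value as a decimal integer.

2539765427

Big-endian: lowest address holds the most-significant byte.
The bytes are already most-significant first: 0x9761BEB3.
0x9761BEB3 = 2539765427.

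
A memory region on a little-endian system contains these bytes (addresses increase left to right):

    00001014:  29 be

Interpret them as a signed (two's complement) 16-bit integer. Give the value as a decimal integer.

-16855

In little-endian order the low byte comes first in memory.
Reassemble most-significant byte first: BE 29 → 0xBE29.
Top bit is set, so as a signed 16-bit value this is 0xBE29 − 2^16 = -16855.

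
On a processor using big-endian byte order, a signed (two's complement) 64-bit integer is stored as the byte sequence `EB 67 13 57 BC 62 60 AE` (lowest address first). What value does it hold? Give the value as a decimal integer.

-1484196284651642706

Big-endian stores the most-significant byte at the lowest address.
The bytes are already most-significant first: 0xEB671357BC6260AE.
Top bit is set, so as a signed 64-bit value this is 0xEB671357BC6260AE − 2^64 = -1484196284651642706.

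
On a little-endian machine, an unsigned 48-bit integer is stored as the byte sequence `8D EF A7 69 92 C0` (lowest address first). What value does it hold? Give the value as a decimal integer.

Little-endian stores the least-significant byte at the lowest address.
Reassemble most-significant byte first: C0 92 69 A7 EF 8D → 0xC09269A7EF8D.
0xC09269A7EF8D = 211735070371725.

211735070371725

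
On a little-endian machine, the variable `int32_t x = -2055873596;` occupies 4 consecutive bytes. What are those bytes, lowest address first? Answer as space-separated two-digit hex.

C4 DB 75 85

Two's complement of -2055873596 in 32 bits: 2055873596 = 0x7A8A243C; invert → 0x8575DBC3; add 1 → 0x8575DBC4.
Split into bytes (most-significant first): 85 75 DB C4.
In little-endian order the low byte comes first in memory.
So at ascending addresses the bytes are C4 DB 75 85.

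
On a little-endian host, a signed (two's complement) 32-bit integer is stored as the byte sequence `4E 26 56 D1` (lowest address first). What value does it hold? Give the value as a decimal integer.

Little-endian stores the least-significant byte at the lowest address.
Reassemble most-significant byte first: D1 56 26 4E → 0xD156264E.
Top bit is set, so as a signed 32-bit value this is 0xD156264E − 2^32 = -782883250.

-782883250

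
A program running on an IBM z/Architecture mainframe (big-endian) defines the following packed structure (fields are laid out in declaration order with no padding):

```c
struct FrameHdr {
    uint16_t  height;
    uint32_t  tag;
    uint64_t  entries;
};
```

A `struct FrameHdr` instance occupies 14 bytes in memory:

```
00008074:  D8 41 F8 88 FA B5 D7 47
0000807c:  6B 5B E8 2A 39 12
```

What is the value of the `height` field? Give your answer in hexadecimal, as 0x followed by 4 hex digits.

0xD841

`height` is the first field, at byte offset 0, occupying 2 bytes.
Bytes at offsets 0..1: D8 41.
Big-endian: lowest address holds the most-significant byte.
The bytes are already most-significant first: 0xD841.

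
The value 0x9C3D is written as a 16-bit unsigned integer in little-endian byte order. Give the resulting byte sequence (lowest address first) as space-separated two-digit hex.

3D 9C

Split into bytes (most-significant first): 9C 3D.
Little-endian: lowest address holds the least-significant byte.
So at ascending addresses the bytes are 3D 9C.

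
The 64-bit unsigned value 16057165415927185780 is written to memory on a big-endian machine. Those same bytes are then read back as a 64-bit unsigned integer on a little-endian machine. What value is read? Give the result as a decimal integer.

16057165415927185780 in 64-bit hexadecimal is 0xDED682DF0C070174.
Stored big-endian, the bytes at ascending addresses are DE D6 82 DF 0C 07 01 74.
Read back as little-endian, the first byte is least significant, giving 0x7401070CDF82D6DE.
0x7401070CDF82D6DE = 8358970135247247070.

8358970135247247070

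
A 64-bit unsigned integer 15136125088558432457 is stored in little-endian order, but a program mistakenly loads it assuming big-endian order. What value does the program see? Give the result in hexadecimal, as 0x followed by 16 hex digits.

0xC94067CB92510ED2

15136125088558432457 in 64-bit hexadecimal is 0xD20E5192CB6740C9.
Stored little-endian, the bytes at ascending addresses are C9 40 67 CB 92 51 0E D2.
Read back as big-endian, the last byte is least significant, giving 0xC94067CB92510ED2.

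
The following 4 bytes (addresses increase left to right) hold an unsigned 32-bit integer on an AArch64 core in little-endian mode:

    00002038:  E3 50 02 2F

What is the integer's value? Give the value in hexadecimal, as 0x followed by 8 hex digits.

0x2F0250E3

In little-endian order the low byte comes first in memory.
Reassemble most-significant byte first: 2F 02 50 E3 → 0x2F0250E3.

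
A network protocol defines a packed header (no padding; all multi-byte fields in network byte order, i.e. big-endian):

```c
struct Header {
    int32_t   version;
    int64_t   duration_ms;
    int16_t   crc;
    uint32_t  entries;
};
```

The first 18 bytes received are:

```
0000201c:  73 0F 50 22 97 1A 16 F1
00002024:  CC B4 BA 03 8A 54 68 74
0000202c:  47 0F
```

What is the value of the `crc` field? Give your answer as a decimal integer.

-30124

`crc` follows `version` (4 B), `duration_ms` (8 B), so it starts at offset 4 + 8 = 12 and occupies 2 bytes.
Bytes at offsets 12..13: 8A 54.
In big-endian order the high byte comes first in memory.
The bytes are already most-significant first: 0x8A54.
Top bit is set, so as a signed 16-bit value this is 0x8A54 − 2^16 = -30124.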